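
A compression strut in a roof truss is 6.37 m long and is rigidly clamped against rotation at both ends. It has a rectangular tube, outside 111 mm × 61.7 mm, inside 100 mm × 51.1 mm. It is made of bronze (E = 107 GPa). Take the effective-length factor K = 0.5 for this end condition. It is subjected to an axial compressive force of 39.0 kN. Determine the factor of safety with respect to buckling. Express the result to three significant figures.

n ≈ 2.83

Weak-axis I_min = (h_o·b_o³ − h_i·b_i³)/12 with b_o = 61.7, b_i = 51.10 mm (shorter outer/inner sides).
I_min = (111×61.7³ − 100.0×51.10³)/12 = 1.061×10^6 mm⁴
I = 1.061×10^6 mm⁴ = 1.061×10^-6 m⁴
Effective length L_e = K·L = 0.5 × 6.37 = 3.185 m
P_cr = π²EI / L_e² = π² × 107×10⁹ × 1.061×10^-6 / 3.185² = 1.104×10^5 N
Factor of safety n = P_cr / P = 110.43 / 39.0 = 2.83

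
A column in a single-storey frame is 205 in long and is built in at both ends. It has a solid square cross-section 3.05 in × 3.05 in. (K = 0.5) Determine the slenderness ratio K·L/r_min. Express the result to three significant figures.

λ ≈ 116

For a square r = a/√12 = 3.05/√12 = 0.8805 in
L_e = K·L = 0.5 × 205 = 102.5 in
λ = L_e / r_min = 102.50 / 0.8805 = 116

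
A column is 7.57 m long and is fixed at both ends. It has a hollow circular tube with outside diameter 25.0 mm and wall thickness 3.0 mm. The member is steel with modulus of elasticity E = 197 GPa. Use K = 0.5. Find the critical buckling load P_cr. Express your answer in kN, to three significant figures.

P_cr ≈ 1.73 kN

Inner diameter d_i = 25.0 − 2×3.0 = 19.00 mm
I = π(d_o⁴ − d_i⁴)/64 = π(25.0⁴ − 19.00⁴)/64 = 1.278×10^4 mm⁴
I = 1.278×10^4 mm⁴ = 1.278×10^-8 m⁴
Effective length L_e = K·L = 0.5 × 7.57 = 3.785 m
P_cr = π²EI / L_e² = π² × 197×10⁹ × 1.278×10^-8 / 3.785² = 1.734×10^3 N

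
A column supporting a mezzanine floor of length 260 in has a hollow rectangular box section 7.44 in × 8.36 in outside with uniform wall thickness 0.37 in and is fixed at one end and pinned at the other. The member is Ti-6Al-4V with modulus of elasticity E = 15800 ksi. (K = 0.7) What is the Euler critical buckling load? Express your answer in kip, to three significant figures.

P_cr ≈ 452 kip

Inner dimensions: h_i = 8.36 − 2×0.37 = 7.620 in, b_i = 7.44 − 2×0.37 = 6.700 in
Weak-axis I_min = (h_o·b_o³ − h_i·b_i³)/12 with b_o = 7.44, b_i = 6.700 in (shorter outer/inner sides).
I_min = (8.36×7.44³ − 7.620×6.700³)/12 = 95.92 in⁴
Effective length L_e = K·L = 0.7 × 260 = 182.0 in
P_cr = π²EI / L_e² = π² × 15800×10³ × 95.92 / 182.0² = 4.516×10^5 lb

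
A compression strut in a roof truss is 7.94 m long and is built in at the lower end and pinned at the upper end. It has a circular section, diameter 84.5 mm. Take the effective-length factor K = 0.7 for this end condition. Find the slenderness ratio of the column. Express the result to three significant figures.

For a solid circle r = d/4 = 84.5/4 = 21.12 mm
L_e = K·L = 0.7 × 7.94 m = 5.558 m = 5558.0 mm
λ = L_e / r_min = 5558.0 / 21.12 = 263

λ ≈ 263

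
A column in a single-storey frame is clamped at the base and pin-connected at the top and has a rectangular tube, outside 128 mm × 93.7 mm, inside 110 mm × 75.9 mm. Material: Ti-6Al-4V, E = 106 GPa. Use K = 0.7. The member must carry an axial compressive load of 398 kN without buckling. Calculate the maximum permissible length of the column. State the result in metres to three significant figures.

Weak-axis I_min = (h_o·b_o³ − h_i·b_i³)/12 with b_o = 93.7, b_i = 75.90 mm (shorter outer/inner sides).
I_min = (128×93.7³ − 110.0×75.90³)/12 = 4.767×10^6 mm⁴
I = 4.767×10^-6 m⁴
At the buckling limit P_cr = P = 3.980×10^5 N
From P_cr = π²EI/(K·L)²:  L = (1/K)·√(π²EI/P_cr) = (1/0.7)·√(π²×1.06×10^11×4.767×10^-6/3.980×10^5)
L = 5.06 m

L_max ≈ 5.06 m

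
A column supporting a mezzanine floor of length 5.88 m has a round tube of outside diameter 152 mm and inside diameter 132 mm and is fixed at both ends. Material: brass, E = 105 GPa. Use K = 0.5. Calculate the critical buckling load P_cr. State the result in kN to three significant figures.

d_o = 152 mm, d_i = 132 mm
I = π(d_o⁴ − d_i⁴)/64 = π(152⁴ − 132.0⁴)/64 = 1.130×10^7 mm⁴
I = 1.130×10^7 mm⁴ = 1.130×10^-5 m⁴
Effective length L_e = K·L = 0.5 × 5.88 = 2.940 m
P_cr = π²EI / L_e² = π² × 105×10⁹ × 1.130×10^-5 / 2.940² = 1.355×10^6 N

P_cr ≈ 1350 kN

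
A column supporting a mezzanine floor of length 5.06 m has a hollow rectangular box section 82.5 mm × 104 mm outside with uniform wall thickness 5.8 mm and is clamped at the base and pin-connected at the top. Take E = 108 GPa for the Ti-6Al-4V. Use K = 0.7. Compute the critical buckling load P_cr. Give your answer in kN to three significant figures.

Inner dimensions: h_i = 104 − 2×5.8 = 92.40 mm, b_i = 82.5 − 2×5.8 = 70.90 mm
Weak-axis I_min = (h_o·b_o³ − h_i·b_i³)/12 with b_o = 82.5, b_i = 70.90 mm (shorter outer/inner sides).
I_min = (104×82.5³ − 92.40×70.90³)/12 = 2.122×10^6 mm⁴
I = 2.122×10^6 mm⁴ = 2.122×10^-6 m⁴
Effective length L_e = K·L = 0.7 × 5.06 = 3.542 m
P_cr = π²EI / L_e² = π² × 108×10⁹ × 2.122×10^-6 / 3.542² = 1.803×10^5 N

P_cr ≈ 180 kN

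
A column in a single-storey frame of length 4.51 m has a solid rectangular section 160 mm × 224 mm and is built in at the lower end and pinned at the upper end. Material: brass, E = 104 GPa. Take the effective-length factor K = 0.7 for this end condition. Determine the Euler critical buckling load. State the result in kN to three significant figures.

P_cr ≈ 7870 kN

Buckling occurs about the weak axis: I_min = h·b³/12 with b = 160 mm (the shorter side).
I_min = 224×160³/12 = 7.646×10^7 mm⁴
I = 7.646×10^7 mm⁴ = 7.646×10^-5 m⁴
Effective length L_e = K·L = 0.7 × 4.51 = 3.157 m
P_cr = π²EI / L_e² = π² × 104×10⁹ × 7.646×10^-5 / 3.157² = 7.874×10^6 N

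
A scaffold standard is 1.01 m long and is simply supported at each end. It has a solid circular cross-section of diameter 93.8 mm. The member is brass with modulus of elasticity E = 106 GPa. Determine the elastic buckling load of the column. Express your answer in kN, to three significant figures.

P_cr ≈ 3900 kN

I = πd⁴/64 = π×93.8⁴/64 = 3.800×10^6 mm⁴
I = 3.800×10^6 mm⁴ = 3.800×10^-6 m⁴
Effective length L_e = K·L = 1 × 1.01 = 1.010 m
P_cr = π²EI / L_e² = π² × 106×10⁹ × 3.800×10^-6 / 1.010² = 3.897×10^6 N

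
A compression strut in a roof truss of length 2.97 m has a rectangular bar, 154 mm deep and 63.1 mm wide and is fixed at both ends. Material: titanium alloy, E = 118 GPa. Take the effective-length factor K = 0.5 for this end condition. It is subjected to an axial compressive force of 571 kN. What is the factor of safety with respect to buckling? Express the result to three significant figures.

Buckling occurs about the weak axis: I_min = h·b³/12 with b = 63.1 mm (the shorter side).
I_min = 154×63.1³/12 = 3.224×10^6 mm⁴
I = 3.224×10^6 mm⁴ = 3.224×10^-6 m⁴
Effective length L_e = K·L = 0.5 × 2.97 = 1.485 m
P_cr = π²EI / L_e² = π² × 118×10⁹ × 3.224×10^-6 / 1.485² = 1.703×10^6 N
Factor of safety n = P_cr / P = 1702.8 / 571 = 2.98

n ≈ 2.98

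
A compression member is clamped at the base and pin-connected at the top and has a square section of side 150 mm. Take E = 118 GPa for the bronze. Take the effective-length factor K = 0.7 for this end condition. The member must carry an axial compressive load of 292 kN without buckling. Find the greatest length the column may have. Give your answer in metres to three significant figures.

L_max ≈ 18.5 m

I = a⁴/12 = 150⁴/12 = 4.219×10^7 mm⁴
I = 4.219×10^-5 m⁴
At the buckling limit P_cr = P = 2.920×10^5 N
From P_cr = π²EI/(K·L)²:  L = (1/K)·√(π²EI/P_cr) = (1/0.7)·√(π²×1.18×10^11×4.219×10^-5/2.920×10^5)
L = 18.5 m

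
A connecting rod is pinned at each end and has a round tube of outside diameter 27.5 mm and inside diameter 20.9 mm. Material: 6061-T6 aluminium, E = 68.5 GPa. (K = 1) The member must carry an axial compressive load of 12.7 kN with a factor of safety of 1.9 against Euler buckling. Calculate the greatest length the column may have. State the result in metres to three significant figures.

L_max ≈ 0.724 m

d_o = 27.5 mm, d_i = 20.9 mm
I = π(d_o⁴ − d_i⁴)/64 = π(27.5⁴ − 20.90⁴)/64 = 1.871×10^4 mm⁴
I = 1.871×10^-8 m⁴
Required critical load P_cr = n·P = 1.9 × 12.7 = 24.13 kN = 2.413×10^4 N
From P_cr = π²EI/(K·L)²:  L = (1/K)·√(π²EI/P_cr) = (1/1)·√(π²×6.85×10^10×1.871×10^-8/2.413×10^4)
L = 0.724 m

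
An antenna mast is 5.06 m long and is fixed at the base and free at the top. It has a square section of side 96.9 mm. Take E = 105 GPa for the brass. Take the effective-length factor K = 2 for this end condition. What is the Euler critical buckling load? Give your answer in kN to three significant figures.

I = a⁴/12 = 96.9⁴/12 = 7.347×10^6 mm⁴
I = 7.347×10^6 mm⁴ = 7.347×10^-6 m⁴
Effective length L_e = K·L = 2 × 5.06 = 10.12 m
P_cr = π²EI / L_e² = π² × 105×10⁹ × 7.347×10^-6 / 10.12² = 7.434×10^4 N

P_cr ≈ 74.3 kN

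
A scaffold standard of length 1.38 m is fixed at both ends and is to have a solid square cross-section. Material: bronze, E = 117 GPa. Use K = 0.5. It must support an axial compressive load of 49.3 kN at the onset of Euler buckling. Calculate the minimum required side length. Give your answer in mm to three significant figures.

a ≈ 22.2 mm

L_e = K·L = 0.5 × 1.38 = 0.6900 m
Required I = P_cr·L_e²/(π²E) = 4.930×10^4 × 0.6900² / (π² × 1.17×10^11) = 2.033×10^-8 m⁴
I_req = 2.033×10^4 mm⁴
Solid square: I = a⁴/12  ⇒  a = (12I)^(1/4) = (12×2.033×10^4)^(1/4) = 22.2 mm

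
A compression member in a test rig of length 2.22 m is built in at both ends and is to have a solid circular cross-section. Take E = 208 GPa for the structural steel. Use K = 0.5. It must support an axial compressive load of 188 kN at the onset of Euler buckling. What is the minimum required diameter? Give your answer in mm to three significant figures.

d ≈ 38.9 mm

L_e = K·L = 0.5 × 2.22 = 1.110 m
Required I = P_cr·L_e²/(π²E) = 1.880×10^5 × 1.110² / (π² × 2.08×10^11) = 1.128×10^-7 m⁴
I_req = 1.128×10^5 mm⁴
Solid circle: I = πd⁴/64  ⇒  d = (64I/π)^(1/4) = (64×1.128×10^5/π)^(1/4) = 38.9 mm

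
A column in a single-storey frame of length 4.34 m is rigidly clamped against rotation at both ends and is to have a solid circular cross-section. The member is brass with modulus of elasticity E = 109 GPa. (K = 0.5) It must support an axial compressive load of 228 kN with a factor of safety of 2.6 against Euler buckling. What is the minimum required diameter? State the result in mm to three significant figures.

Required P_cr = n·P = 2.6 × 228 = 592.8 kN
L_e = K·L = 0.5 × 4.34 = 2.170 m
Required I = P_cr·L_e²/(π²E) = 5.928×10^5 × 2.170² / (π² × 1.09×10^11) = 2.595×10^-6 m⁴
I_req = 2.595×10^6 mm⁴
Solid circle: I = πd⁴/64  ⇒  d = (64I/π)^(1/4) = (64×2.595×10^6/π)^(1/4) = 85.3 mm

d ≈ 85.3 mm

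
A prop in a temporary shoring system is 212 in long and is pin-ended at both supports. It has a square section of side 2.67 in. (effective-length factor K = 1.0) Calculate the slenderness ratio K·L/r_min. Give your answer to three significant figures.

λ ≈ 275

For a square r = a/√12 = 2.67/√12 = 0.7708 in
L_e = K·L = 1 × 212 = 212.0 in
λ = L_e / r_min = 212.00 / 0.7708 = 275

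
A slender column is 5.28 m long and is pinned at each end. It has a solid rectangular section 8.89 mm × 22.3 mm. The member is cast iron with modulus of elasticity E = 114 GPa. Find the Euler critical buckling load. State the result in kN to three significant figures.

Buckling occurs about the weak axis: I_min = h·b³/12 with b = 8.89 mm (the shorter side).
I_min = 22.3×8.89³/12 = 1.306×10^3 mm⁴
I = 1.306×10^3 mm⁴ = 1.306×10^-9 m⁴
Effective length L_e = K·L = 1 × 5.28 = 5.280 m
P_cr = π²EI / L_e² = π² × 114×10⁹ × 1.306×10^-9 / 5.280² = 52.69 N

P_cr ≈ 0.0527 kN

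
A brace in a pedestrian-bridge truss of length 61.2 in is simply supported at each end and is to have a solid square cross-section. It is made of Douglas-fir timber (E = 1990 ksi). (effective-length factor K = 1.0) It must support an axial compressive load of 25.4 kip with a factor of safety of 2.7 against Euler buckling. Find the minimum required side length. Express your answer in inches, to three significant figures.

a ≈ 3.54 in

Required P_cr = n·P = 2.7 × 25.4 = 68.58 kip
L_e = K·L = 1 × 61.2 = 61.20 in
Required I = P_cr·L_e²/(π²E) = 6.858×10^4 × 61.20² / (π² × 1.99×10^6) = 13.08 in⁴
Solid square: I = a⁴/12  ⇒  a = (12I)^(1/4) = (12×13.08)^(1/4) = 3.54 in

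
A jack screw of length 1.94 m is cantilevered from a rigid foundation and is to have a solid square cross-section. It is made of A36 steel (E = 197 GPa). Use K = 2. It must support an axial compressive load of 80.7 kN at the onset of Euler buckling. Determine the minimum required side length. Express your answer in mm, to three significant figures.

L_e = K·L = 2 × 1.94 = 3.880 m
Required I = P_cr·L_e²/(π²E) = 8.070×10^4 × 3.880² / (π² × 1.97×10^11) = 6.248×10^-7 m⁴
I_req = 6.248×10^5 mm⁴
Solid square: I = a⁴/12  ⇒  a = (12I)^(1/4) = (12×6.248×10^5)^(1/4) = 52.3 mm

a ≈ 52.3 mm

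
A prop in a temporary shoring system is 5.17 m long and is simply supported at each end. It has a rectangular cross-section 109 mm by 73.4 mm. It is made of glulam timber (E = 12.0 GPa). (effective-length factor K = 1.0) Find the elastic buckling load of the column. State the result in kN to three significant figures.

P_cr ≈ 15.9 kN

Buckling occurs about the weak axis: I_min = h·b³/12 with b = 73.4 mm (the shorter side).
I_min = 109×73.4³/12 = 3.592×10^6 mm⁴
I = 3.592×10^6 mm⁴ = 3.592×10^-6 m⁴
Effective length L_e = K·L = 1 × 5.17 = 5.170 m
P_cr = π²EI / L_e² = π² × 12.0×10⁹ × 3.592×10^-6 / 5.170² = 1.592×10^4 N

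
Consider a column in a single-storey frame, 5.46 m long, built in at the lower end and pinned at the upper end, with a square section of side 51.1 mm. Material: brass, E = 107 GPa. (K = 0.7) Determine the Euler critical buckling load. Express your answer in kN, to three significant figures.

I = a⁴/12 = 51.1⁴/12 = 5.682×10^5 mm⁴
I = 5.682×10^5 mm⁴ = 5.682×10^-7 m⁴
Effective length L_e = K·L = 0.7 × 5.46 = 3.822 m
P_cr = π²EI / L_e² = π² × 107×10⁹ × 5.682×10^-7 / 3.822² = 4.108×10^4 N

P_cr ≈ 41.1 kN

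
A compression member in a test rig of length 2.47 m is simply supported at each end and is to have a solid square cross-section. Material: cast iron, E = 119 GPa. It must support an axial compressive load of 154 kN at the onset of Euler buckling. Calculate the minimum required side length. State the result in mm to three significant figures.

L_e = K·L = 1 × 2.47 = 2.470 m
Required I = P_cr·L_e²/(π²E) = 1.540×10^5 × 2.470² / (π² × 1.19×10^11) = 8.000×10^-7 m⁴
I_req = 8.000×10^5 mm⁴
Solid square: I = a⁴/12  ⇒  a = (12I)^(1/4) = (12×8.000×10^5)^(1/4) = 55.7 mm

a ≈ 55.7 mm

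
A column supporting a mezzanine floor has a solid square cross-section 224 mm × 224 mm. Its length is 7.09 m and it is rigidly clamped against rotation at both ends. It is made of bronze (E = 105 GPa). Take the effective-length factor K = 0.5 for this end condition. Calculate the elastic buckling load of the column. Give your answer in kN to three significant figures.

P_cr ≈ 17300 kN

I = a⁴/12 = 224⁴/12 = 2.098×10^8 mm⁴
I = 2.098×10^8 mm⁴ = 2.098×10^-4 m⁴
Effective length L_e = K·L = 0.5 × 7.09 = 3.545 m
P_cr = π²EI / L_e² = π² × 105×10⁹ × 2.098×10^-4 / 3.545² = 1.730×10^7 N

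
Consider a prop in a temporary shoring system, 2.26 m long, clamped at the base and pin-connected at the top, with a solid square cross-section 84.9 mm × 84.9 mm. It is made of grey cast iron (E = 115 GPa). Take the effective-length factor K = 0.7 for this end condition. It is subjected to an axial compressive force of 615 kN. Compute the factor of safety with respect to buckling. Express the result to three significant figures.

I = a⁴/12 = 84.9⁴/12 = 4.330×10^6 mm⁴
I = 4.330×10^6 mm⁴ = 4.330×10^-6 m⁴
Effective length L_e = K·L = 0.7 × 2.26 = 1.582 m
P_cr = π²EI / L_e² = π² × 115×10⁹ × 4.330×10^-6 / 1.582² = 1.964×10^6 N
Factor of safety n = P_cr / P = 1963.5 / 615 = 3.19

n ≈ 3.19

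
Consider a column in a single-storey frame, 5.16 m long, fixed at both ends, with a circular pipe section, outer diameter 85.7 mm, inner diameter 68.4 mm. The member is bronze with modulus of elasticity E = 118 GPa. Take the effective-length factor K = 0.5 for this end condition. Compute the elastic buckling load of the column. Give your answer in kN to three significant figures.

P_cr ≈ 275 kN

d_o = 85.7 mm, d_i = 68.4 mm
I = π(d_o⁴ − d_i⁴)/64 = π(85.7⁴ − 68.40⁴)/64 = 1.573×10^6 mm⁴
I = 1.573×10^6 mm⁴ = 1.573×10^-6 m⁴
Effective length L_e = K·L = 0.5 × 5.16 = 2.580 m
P_cr = π²EI / L_e² = π² × 118×10⁹ × 1.573×10^-6 / 2.580² = 2.753×10^5 N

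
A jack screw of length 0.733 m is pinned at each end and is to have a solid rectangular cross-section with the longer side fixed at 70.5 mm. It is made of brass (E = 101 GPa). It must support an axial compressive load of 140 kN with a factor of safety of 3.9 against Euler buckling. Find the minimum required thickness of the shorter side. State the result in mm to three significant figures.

b ≈ 36.9 mm

Required P_cr = n·P = 3.9 × 140 = 546.0 kN
L_e = K·L = 1 × 0.733 = 0.7330 m
Required I = P_cr·L_e²/(π²E) = 5.460×10^5 × 0.7330² / (π² × 1.01×10^11) = 2.943×10^-7 m⁴
I_req = 2.943×10^5 mm⁴
Rectangle, weak axis: I_min = h·b³/12 with h = 70.5 mm fixed  ⇒  b = (12I/h)^(1/3) = 36.9 mm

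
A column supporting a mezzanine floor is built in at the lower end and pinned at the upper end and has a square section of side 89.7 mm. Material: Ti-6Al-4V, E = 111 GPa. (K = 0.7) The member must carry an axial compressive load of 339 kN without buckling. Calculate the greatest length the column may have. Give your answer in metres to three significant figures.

I = a⁴/12 = 89.7⁴/12 = 5.395×10^6 mm⁴
I = 5.395×10^-6 m⁴
At the buckling limit P_cr = P = 3.390×10^5 N
From P_cr = π²EI/(K·L)²:  L = (1/K)·√(π²EI/P_cr) = (1/0.7)·√(π²×1.11×10^11×5.395×10^-6/3.390×10^5)
L = 5.96 m

L_max ≈ 5.96 m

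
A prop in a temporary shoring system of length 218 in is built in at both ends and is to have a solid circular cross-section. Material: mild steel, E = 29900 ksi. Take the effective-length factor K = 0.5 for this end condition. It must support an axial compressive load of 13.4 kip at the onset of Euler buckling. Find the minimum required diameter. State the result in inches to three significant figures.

L_e = K·L = 0.5 × 218 = 109.0 in
Required I = P_cr·L_e²/(π²E) = 1.340×10^4 × 109.0² / (π² × 2.99×10^7) = 0.5395 in⁴
Solid circle: I = πd⁴/64  ⇒  d = (64I/π)^(1/4) = (64×0.5395/π)^(1/4) = 1.82 in

d ≈ 1.82 in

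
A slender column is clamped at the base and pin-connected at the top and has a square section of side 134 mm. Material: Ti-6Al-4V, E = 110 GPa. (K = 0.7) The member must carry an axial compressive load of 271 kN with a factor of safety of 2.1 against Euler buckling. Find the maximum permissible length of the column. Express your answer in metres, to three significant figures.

I = a⁴/12 = 134⁴/12 = 2.687×10^7 mm⁴
I = 2.687×10^-5 m⁴
Required critical load P_cr = n·P = 2.1 × 271 = 569.1 kN = 5.691×10^5 N
From P_cr = π²EI/(K·L)²:  L = (1/K)·√(π²EI/P_cr) = (1/0.7)·√(π²×1.10×10^11×2.687×10^-5/5.691×10^5)
L = 10.2 m

L_max ≈ 10.2 m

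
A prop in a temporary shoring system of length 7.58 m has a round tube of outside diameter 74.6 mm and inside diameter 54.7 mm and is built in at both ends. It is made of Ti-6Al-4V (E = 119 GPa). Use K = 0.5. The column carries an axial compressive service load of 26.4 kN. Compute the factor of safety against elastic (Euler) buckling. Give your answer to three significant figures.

d_o = 74.6 mm, d_i = 54.7 mm
I = π(d_o⁴ − d_i⁴)/64 = π(74.6⁴ − 54.70⁴)/64 = 1.081×10^6 mm⁴
I = 1.081×10^6 mm⁴ = 1.081×10^-6 m⁴
Effective length L_e = K·L = 0.5 × 7.58 = 3.790 m
P_cr = π²EI / L_e² = π² × 119×10⁹ × 1.081×10^-6 / 3.790² = 8.837×10^4 N
Factor of safety n = P_cr / P = 88.374 / 26.4 = 3.35

n ≈ 3.35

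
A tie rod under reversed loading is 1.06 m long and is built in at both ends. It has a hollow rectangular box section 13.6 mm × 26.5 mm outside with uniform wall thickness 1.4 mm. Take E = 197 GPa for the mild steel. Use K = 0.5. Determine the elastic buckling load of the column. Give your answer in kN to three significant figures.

Inner dimensions: h_i = 26.5 − 2×1.4 = 23.70 mm, b_i = 13.6 − 2×1.4 = 10.80 mm
Weak-axis I_min = (h_o·b_o³ − h_i·b_i³)/12 with b_o = 13.6, b_i = 10.80 mm (shorter outer/inner sides).
I_min = (26.5×13.6³ − 23.70×10.80³)/12 = 3.067×10^3 mm⁴
I = 3.067×10^3 mm⁴ = 3.067×10^-9 m⁴
Effective length L_e = K·L = 0.5 × 1.06 = 0.5300 m
P_cr = π²EI / L_e² = π² × 197×10⁹ × 3.067×10^-9 / 0.5300² = 2.123×10^4 N

P_cr ≈ 21.2 kN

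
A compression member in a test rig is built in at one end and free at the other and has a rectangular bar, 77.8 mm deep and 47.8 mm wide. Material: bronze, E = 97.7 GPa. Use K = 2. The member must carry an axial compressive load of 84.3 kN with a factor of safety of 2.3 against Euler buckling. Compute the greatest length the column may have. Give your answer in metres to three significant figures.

Buckling occurs about the weak axis: I_min = h·b³/12 with b = 47.8 mm (the shorter side).
I_min = 77.8×47.8³/12 = 7.081×10^5 mm⁴
I = 7.081×10^-7 m⁴
Required critical load P_cr = n·P = 2.3 × 84.3 = 193.9 kN = 1.939×10^5 N
From P_cr = π²EI/(K·L)²:  L = (1/K)·√(π²EI/P_cr) = (1/2)·√(π²×9.77×10^10×7.081×10^-7/1.939×10^5)
L = 0.938 m

L_max ≈ 0.938 m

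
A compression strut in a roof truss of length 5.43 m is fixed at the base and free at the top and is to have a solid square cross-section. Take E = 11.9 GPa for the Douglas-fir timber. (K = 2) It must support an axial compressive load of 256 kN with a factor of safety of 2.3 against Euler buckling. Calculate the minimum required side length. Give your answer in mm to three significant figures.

Required P_cr = n·P = 2.3 × 256 = 588.8 kN
L_e = K·L = 2 × 5.43 = 10.86 m
Required I = P_cr·L_e²/(π²E) = 5.888×10^5 × 10.86² / (π² × 1.19×10^10) = 5.913×10^-4 m⁴
I_req = 5.913×10^8 mm⁴
Solid square: I = a⁴/12  ⇒  a = (12I)^(1/4) = (12×5.913×10^8)^(1/4) = 290 mm

a ≈ 290 mm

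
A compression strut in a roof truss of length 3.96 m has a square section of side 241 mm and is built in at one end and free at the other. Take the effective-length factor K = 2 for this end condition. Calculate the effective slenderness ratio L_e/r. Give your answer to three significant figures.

λ ≈ 114

For a square r = a/√12 = 241/√12 = 69.57 mm
L_e = K·L = 2 × 3.96 m = 7.920 m = 7920.0 mm
λ = L_e / r_min = 7920.0 / 69.57 = 114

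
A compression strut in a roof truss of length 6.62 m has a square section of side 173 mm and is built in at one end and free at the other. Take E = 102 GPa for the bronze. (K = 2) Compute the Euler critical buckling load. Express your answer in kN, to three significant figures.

P_cr ≈ 429 kN

I = a⁴/12 = 173⁴/12 = 7.465×10^7 mm⁴
I = 7.465×10^7 mm⁴ = 7.465×10^-5 m⁴
Effective length L_e = K·L = 2 × 6.62 = 13.24 m
P_cr = π²EI / L_e² = π² × 102×10⁹ × 7.465×10^-5 / 13.24² = 4.287×10^5 N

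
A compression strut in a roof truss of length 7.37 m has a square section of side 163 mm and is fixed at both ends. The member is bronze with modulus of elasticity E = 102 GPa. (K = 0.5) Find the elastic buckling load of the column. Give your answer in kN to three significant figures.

P_cr ≈ 4360 kN

I = a⁴/12 = 163⁴/12 = 5.883×10^7 mm⁴
I = 5.883×10^7 mm⁴ = 5.883×10^-5 m⁴
Effective length L_e = K·L = 0.5 × 7.37 = 3.685 m
P_cr = π²EI / L_e² = π² × 102×10⁹ × 5.883×10^-5 / 3.685² = 4.361×10^6 N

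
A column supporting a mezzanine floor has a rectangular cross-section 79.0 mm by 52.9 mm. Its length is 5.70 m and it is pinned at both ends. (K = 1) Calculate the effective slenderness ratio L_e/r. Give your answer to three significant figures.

Buckling occurs about the weak axis: I_min = h·b³/12 with b = 52.9 mm (the shorter side).
I_min = 79.0×52.9³/12 = 9.746×10^5 mm⁴
A = 4.179×10^3 mm²;  r_min = √(I/A) = √(9.746×10^5/4.179×10^3) = 15.27 mm
L_e = K·L = 1 × 5.70 m = 5.700 m = 5700.0 mm
λ = L_e / r_min = 5700.0 / 15.27 = 373

λ ≈ 373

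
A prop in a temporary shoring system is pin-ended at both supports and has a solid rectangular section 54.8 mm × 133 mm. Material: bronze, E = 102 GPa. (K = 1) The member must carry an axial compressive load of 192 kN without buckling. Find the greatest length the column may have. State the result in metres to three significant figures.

L_max ≈ 3.09 m

Buckling occurs about the weak axis: I_min = h·b³/12 with b = 54.8 mm (the shorter side).
I_min = 133×54.8³/12 = 1.824×10^6 mm⁴
I = 1.824×10^-6 m⁴
At the buckling limit P_cr = P = 1.920×10^5 N
From P_cr = π²EI/(K·L)²:  L = (1/K)·√(π²EI/P_cr) = (1/1)·√(π²×1.02×10^11×1.824×10^-6/1.920×10^5)
L = 3.09 m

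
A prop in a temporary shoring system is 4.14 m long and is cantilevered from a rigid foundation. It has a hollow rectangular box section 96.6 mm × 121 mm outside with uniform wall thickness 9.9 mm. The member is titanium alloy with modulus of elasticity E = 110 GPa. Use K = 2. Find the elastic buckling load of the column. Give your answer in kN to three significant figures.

P_cr ≈ 83.4 kN

Inner dimensions: h_i = 121 − 2×9.9 = 101.2 mm, b_i = 96.6 − 2×9.9 = 76.80 mm
Weak-axis I_min = (h_o·b_o³ − h_i·b_i³)/12 with b_o = 96.6, b_i = 76.80 mm (shorter outer/inner sides).
I_min = (121×96.6³ − 101.2×76.80³)/12 = 5.269×10^6 mm⁴
I = 5.269×10^6 mm⁴ = 5.269×10^-6 m⁴
Effective length L_e = K·L = 2 × 4.14 = 8.280 m
P_cr = π²EI / L_e² = π² × 110×10⁹ × 5.269×10^-6 / 8.280² = 8.344×10^4 N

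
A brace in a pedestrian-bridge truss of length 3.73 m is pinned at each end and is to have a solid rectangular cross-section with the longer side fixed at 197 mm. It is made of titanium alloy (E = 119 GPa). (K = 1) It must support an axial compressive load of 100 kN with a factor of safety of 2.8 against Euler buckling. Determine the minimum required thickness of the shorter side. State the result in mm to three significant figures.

b ≈ 58.7 mm

Required P_cr = n·P = 2.8 × 100 = 280.0 kN
L_e = K·L = 1 × 3.73 = 3.730 m
Required I = P_cr·L_e²/(π²E) = 2.800×10^5 × 3.730² / (π² × 1.19×10^11) = 3.317×10^-6 m⁴
I_req = 3.317×10^6 mm⁴
Rectangle, weak axis: I_min = h·b³/12 with h = 197 mm fixed  ⇒  b = (12I/h)^(1/3) = 58.7 mm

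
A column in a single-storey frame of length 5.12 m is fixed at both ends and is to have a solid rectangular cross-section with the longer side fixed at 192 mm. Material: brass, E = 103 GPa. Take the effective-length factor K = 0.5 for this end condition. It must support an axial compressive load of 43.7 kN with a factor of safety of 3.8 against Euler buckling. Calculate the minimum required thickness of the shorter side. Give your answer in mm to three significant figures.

Required P_cr = n·P = 3.8 × 43.7 = 166.1 kN
L_e = K·L = 0.5 × 5.12 = 2.560 m
Required I = P_cr·L_e²/(π²E) = 1.661×10^5 × 2.560² / (π² × 1.03×10^11) = 1.071×10^-6 m⁴
I_req = 1.071×10^6 mm⁴
Rectangle, weak axis: I_min = h·b³/12 with h = 192 mm fixed  ⇒  b = (12I/h)^(1/3) = 40.6 mm

b ≈ 40.6 mm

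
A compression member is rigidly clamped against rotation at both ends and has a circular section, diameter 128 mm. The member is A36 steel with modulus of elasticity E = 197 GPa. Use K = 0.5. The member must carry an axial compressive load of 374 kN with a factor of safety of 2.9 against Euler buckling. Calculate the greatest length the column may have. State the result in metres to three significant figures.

I = πd⁴/64 = π×128⁴/64 = 1.318×10^7 mm⁴
I = 1.318×10^-5 m⁴
Required critical load P_cr = n·P = 2.9 × 374 = 1085 kN = 1.085×10^6 N
From P_cr = π²EI/(K·L)²:  L = (1/K)·√(π²EI/P_cr) = (1/0.5)·√(π²×1.97×10^11×1.318×10^-5/1.085×10^6)
L = 9.72 m

L_max ≈ 9.72 m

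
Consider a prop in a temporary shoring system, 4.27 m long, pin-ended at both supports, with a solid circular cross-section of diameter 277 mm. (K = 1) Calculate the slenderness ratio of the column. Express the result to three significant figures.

λ ≈ 61.7

For a solid circle r = d/4 = 277/4 = 69.25 mm
L_e = K·L = 1 × 4.27 m = 4.270 m = 4270.0 mm
λ = L_e / r_min = 4270.0 / 69.25 = 61.7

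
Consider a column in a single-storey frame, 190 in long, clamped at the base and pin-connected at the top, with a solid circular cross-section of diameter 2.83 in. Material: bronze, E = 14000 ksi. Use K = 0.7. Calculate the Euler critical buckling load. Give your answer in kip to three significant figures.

I = πd⁴/64 = π×2.83⁴/64 = 3.149 in⁴
Effective length L_e = K·L = 0.7 × 190 = 133.0 in
P_cr = π²EI / L_e² = π² × 14000×10³ × 3.149 / 133.0² = 2.459×10^4 lb

P_cr ≈ 24.6 kip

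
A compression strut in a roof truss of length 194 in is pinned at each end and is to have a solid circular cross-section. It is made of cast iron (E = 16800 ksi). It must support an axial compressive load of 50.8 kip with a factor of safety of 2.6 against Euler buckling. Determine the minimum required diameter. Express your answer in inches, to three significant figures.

Required P_cr = n·P = 2.6 × 50.8 = 132.1 kip
L_e = K·L = 1 × 194 = 194.0 in
Required I = P_cr·L_e²/(π²E) = 1.321×10^5 × 194.0² / (π² × 1.68×10^7) = 29.98 in⁴
Solid circle: I = πd⁴/64  ⇒  d = (64I/π)^(1/4) = (64×29.98/π)^(1/4) = 4.97 in

d ≈ 4.97 in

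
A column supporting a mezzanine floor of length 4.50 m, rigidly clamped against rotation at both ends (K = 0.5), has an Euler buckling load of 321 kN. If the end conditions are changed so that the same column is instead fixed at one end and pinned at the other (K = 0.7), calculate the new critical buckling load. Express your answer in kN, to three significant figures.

P_cr ≈ 164 kN

P_cr ∝ 1/K², so P_cr,new = P_cr,old × (K_old/K_new)² = 321 × (0.5/0.7)²
= 321 × 0.5102 = 164 kN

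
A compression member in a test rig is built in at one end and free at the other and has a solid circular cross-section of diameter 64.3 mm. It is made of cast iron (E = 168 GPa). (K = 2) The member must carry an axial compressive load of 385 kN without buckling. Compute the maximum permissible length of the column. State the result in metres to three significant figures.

L_max ≈ 0.950 m

I = πd⁴/64 = π×64.3⁴/64 = 8.391×10^5 mm⁴
I = 8.391×10^-7 m⁴
At the buckling limit P_cr = P = 3.850×10^5 N
From P_cr = π²EI/(K·L)²:  L = (1/K)·√(π²EI/P_cr) = (1/2)·√(π²×1.68×10^11×8.391×10^-7/3.850×10^5)
L = 0.950 m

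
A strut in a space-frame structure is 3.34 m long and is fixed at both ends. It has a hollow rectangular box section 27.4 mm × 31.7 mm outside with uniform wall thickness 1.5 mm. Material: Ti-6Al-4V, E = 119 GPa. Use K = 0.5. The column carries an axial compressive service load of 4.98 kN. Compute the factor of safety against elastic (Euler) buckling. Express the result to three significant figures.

n ≈ 1.66

Inner dimensions: h_i = 31.7 − 2×1.5 = 28.70 mm, b_i = 27.4 − 2×1.5 = 24.40 mm
Weak-axis I_min = (h_o·b_o³ − h_i·b_i³)/12 with b_o = 27.4, b_i = 24.40 mm (shorter outer/inner sides).
I_min = (31.7×27.4³ − 28.70×24.40³)/12 = 1.960×10^4 mm⁴
I = 1.960×10^4 mm⁴ = 1.960×10^-8 m⁴
Effective length L_e = K·L = 0.5 × 3.34 = 1.670 m
P_cr = π²EI / L_e² = π² × 119×10⁹ × 1.960×10^-8 / 1.670² = 8.253×10^3 N
Factor of safety n = P_cr / P = 8.2533 / 4.98 = 1.66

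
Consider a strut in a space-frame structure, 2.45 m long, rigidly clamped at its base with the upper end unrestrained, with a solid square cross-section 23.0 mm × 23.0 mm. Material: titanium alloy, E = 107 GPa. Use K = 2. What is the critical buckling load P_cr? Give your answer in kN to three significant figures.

P_cr ≈ 1.03 kN

I = a⁴/12 = 23.0⁴/12 = 2.332×10^4 mm⁴
I = 2.332×10^4 mm⁴ = 2.332×10^-8 m⁴
Effective length L_e = K·L = 2 × 2.45 = 4.900 m
P_cr = π²EI / L_e² = π² × 107×10⁹ × 2.332×10^-8 / 4.900² = 1.026×10^3 N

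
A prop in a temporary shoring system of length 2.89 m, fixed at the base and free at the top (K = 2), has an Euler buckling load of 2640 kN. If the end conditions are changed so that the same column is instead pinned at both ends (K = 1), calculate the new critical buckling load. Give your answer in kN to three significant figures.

P_cr ∝ 1/K², so P_cr,new = P_cr,old × (K_old/K_new)² = 2640 × (2/1)²
= 2640 × 4.000 = 10600 kN

P_cr ≈ 10600 kN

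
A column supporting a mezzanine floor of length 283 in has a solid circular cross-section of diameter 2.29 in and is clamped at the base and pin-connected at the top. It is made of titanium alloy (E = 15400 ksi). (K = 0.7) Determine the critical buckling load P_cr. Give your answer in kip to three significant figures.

I = πd⁴/64 = π×2.29⁴/64 = 1.350 in⁴
Effective length L_e = K·L = 0.7 × 283 = 198.1 in
P_cr = π²EI / L_e² = π² × 15400×10³ × 1.350 / 198.1² = 5.228×10^3 lb

P_cr ≈ 5.23 kip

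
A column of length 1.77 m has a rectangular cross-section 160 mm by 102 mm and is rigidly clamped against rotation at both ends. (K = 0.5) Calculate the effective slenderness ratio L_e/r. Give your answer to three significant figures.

Buckling occurs about the weak axis: I_min = h·b³/12 with b = 102 mm (the shorter side).
I_min = 160×102³/12 = 1.415×10^7 mm⁴
A = 1.632×10^4 mm²;  r_min = √(I/A) = √(1.415×10^7/1.632×10^4) = 29.44 mm
L_e = K·L = 0.5 × 1.77 m = 0.8850 m = 885.00 mm
λ = L_e / r_min = 885.00 / 29.44 = 30.1

λ ≈ 30.1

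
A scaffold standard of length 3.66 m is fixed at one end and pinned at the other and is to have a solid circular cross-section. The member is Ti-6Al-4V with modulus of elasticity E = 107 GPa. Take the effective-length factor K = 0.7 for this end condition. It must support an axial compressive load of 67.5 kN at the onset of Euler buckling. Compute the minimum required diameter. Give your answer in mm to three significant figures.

L_e = K·L = 0.7 × 3.66 = 2.562 m
Required I = P_cr·L_e²/(π²E) = 6.750×10^4 × 2.562² / (π² × 1.07×10^11) = 4.195×10^-7 m⁴
I_req = 4.195×10^5 mm⁴
Solid circle: I = πd⁴/64  ⇒  d = (64I/π)^(1/4) = (64×4.195×10^5/π)^(1/4) = 54.1 mm

d ≈ 54.1 mm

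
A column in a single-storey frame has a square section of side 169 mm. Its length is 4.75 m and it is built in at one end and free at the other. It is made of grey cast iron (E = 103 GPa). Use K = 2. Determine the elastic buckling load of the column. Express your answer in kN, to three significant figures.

P_cr ≈ 766 kN

I = a⁴/12 = 169⁴/12 = 6.798×10^7 mm⁴
I = 6.798×10^7 mm⁴ = 6.798×10^-5 m⁴
Effective length L_e = K·L = 2 × 4.75 = 9.500 m
P_cr = π²EI / L_e² = π² × 103×10⁹ × 6.798×10^-5 / 9.500² = 7.657×10^5 N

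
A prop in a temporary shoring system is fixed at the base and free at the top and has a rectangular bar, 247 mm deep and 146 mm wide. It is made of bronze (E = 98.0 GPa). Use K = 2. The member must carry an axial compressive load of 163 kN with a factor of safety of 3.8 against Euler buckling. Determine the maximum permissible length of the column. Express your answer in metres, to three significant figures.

L_max ≈ 5.00 m

Buckling occurs about the weak axis: I_min = h·b³/12 with b = 146 mm (the shorter side).
I_min = 247×146³/12 = 6.406×10^7 mm⁴
I = 6.406×10^-5 m⁴
Required critical load P_cr = n·P = 3.8 × 163 = 619.4 kN = 6.194×10^5 N
From P_cr = π²EI/(K·L)²:  L = (1/K)·√(π²EI/P_cr) = (1/2)·√(π²×9.80×10^10×6.406×10^-5/6.194×10^5)
L = 5.00 m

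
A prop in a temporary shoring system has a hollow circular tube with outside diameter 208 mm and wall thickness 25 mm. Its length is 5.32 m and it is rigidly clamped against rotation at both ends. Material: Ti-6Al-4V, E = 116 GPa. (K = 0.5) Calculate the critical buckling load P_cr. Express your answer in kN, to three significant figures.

P_cr ≈ 9920 kN

Inner diameter d_i = 208 − 2×25 = 158.0 mm
I = π(d_o⁴ − d_i⁴)/64 = π(208⁴ − 158.0⁴)/64 = 6.129×10^7 mm⁴
I = 6.129×10^7 mm⁴ = 6.129×10^-5 m⁴
Effective length L_e = K·L = 0.5 × 5.32 = 2.660 m
P_cr = π²EI / L_e² = π² × 116×10⁹ × 6.129×10^-5 / 2.660² = 9.917×10^6 N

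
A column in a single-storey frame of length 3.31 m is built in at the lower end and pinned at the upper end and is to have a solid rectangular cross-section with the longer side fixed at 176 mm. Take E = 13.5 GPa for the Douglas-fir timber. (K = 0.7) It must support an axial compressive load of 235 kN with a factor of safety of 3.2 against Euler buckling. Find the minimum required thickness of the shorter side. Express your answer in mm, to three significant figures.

Required P_cr = n·P = 3.2 × 235 = 752.0 kN
L_e = K·L = 0.7 × 3.31 = 2.317 m
Required I = P_cr·L_e²/(π²E) = 7.520×10^5 × 2.317² / (π² × 1.35×10^10) = 3.030×10^-5 m⁴
I_req = 3.030×10^7 mm⁴
Rectangle, weak axis: I_min = h·b³/12 with h = 176 mm fixed  ⇒  b = (12I/h)^(1/3) = 127 mm

b ≈ 127 mm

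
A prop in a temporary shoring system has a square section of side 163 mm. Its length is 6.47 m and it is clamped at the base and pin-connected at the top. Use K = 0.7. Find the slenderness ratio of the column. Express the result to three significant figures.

For a square r = a/√12 = 163/√12 = 47.05 mm
L_e = K·L = 0.7 × 6.47 m = 4.529 m = 4529.0 mm
λ = L_e / r_min = 4529.0 / 47.05 = 96.3

λ ≈ 96.3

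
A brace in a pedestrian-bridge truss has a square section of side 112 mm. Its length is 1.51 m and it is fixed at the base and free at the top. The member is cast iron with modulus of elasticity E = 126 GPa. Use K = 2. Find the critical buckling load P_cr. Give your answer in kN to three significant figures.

P_cr ≈ 1790 kN

I = a⁴/12 = 112⁴/12 = 1.311×10^7 mm⁴
I = 1.311×10^7 mm⁴ = 1.311×10^-5 m⁴
Effective length L_e = K·L = 2 × 1.51 = 3.020 m
P_cr = π²EI / L_e² = π² × 126×10⁹ × 1.311×10^-5 / 3.020² = 1.788×10^6 N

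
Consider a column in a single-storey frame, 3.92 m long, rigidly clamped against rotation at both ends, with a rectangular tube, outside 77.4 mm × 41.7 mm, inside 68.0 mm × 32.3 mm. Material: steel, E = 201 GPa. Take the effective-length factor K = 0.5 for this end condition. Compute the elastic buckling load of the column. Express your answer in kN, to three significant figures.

Weak-axis I_min = (h_o·b_o³ − h_i·b_i³)/12 with b_o = 41.7, b_i = 32.30 mm (shorter outer/inner sides).
I_min = (77.4×41.7³ − 68.00×32.30³)/12 = 2.767×10^5 mm⁴
I = 2.767×10^5 mm⁴ = 2.767×10^-7 m⁴
Effective length L_e = K·L = 0.5 × 3.92 = 1.960 m
P_cr = π²EI / L_e² = π² × 201×10⁹ × 2.767×10^-7 / 1.960² = 1.429×10^5 N

P_cr ≈ 143 kN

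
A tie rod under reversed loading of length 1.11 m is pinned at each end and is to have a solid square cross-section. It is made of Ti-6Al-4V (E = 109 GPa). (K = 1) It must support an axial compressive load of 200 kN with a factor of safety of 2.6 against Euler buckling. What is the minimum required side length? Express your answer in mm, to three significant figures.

Required P_cr = n·P = 2.6 × 200 = 520.0 kN
L_e = K·L = 1 × 1.11 = 1.110 m
Required I = P_cr·L_e²/(π²E) = 5.200×10^5 × 1.110² / (π² × 1.09×10^11) = 5.956×10^-7 m⁴
I_req = 5.956×10^5 mm⁴
Solid square: I = a⁴/12  ⇒  a = (12I)^(1/4) = (12×5.956×10^5)^(1/4) = 51.7 mm

a ≈ 51.7 mm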